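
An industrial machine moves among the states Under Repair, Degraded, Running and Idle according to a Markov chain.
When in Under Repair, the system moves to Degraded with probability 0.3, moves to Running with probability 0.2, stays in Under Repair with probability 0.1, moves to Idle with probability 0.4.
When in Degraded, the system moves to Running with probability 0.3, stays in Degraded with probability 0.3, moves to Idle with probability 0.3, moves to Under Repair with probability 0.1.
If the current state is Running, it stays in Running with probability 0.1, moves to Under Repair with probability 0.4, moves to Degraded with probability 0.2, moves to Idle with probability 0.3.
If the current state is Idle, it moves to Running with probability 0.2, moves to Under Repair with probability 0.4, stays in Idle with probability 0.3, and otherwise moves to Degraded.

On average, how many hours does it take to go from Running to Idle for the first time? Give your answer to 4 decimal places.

3.0769

Let t(s) be the expected number of hours to first reach Idle from state s, with t(Idle) = 0. Conditioning on the first hour:
t(Under Repair) = 1 + 0.1·t(Under Repair) + 0.3·t(Degraded) + 0.2·t(Running)
t(Degraded) = 1 + 0.1·t(Under Repair) + 0.3·t(Degraded) + 0.3·t(Running)
t(Running) = 1 + 0.4·t(Under Repair) + 0.2·t(Degraded) + 0.1·t(Running)
Solving: t(Under Repair) = 2.8462, t(Degraded) = 3.1538, t(Running) = 3.0769.
Expected hours from Running to Idle: 3.0769.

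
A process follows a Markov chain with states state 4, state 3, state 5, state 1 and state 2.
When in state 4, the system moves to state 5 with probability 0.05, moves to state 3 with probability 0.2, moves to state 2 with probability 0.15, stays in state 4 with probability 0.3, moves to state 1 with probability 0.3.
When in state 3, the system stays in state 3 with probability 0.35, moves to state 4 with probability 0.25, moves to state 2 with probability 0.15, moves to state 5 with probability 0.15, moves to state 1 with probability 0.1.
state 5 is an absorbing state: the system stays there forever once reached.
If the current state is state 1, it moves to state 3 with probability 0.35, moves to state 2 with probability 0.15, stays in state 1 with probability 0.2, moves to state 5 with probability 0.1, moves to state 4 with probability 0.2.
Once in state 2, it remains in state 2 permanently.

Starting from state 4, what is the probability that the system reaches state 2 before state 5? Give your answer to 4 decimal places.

Let h(s) be the probability of absorption at state 2 starting from transient state s. Then h(state 2) = 1 and h(state 5) = 0. By first-step analysis:
h(state 4) = 0.3·h(state 4) + 0.2·h(state 3) + 0.05·0 + 0.3·h(state 1) + 0.15·1
h(state 3) = 0.25·h(state 4) + 0.35·h(state 3) + 0.15·0 + 0.1·h(state 1) + 0.15·1
h(state 1) = 0.2·h(state 4) + 0.35·h(state 3) + 0.1·0 + 0.2·h(state 1) + 0.15·1
Solving: h(state 4) = 0.6287, h(state 3) = 0.5635, h(state 1) = 0.5912.
Starting from state 4, the probability is 0.6287.

0.6287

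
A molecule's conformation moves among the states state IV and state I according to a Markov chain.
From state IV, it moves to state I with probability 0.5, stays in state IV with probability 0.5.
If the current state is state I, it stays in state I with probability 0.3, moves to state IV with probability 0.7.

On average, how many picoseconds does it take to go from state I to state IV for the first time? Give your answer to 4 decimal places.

1.4286

Let t(s) be the expected number of picoseconds to first reach state IV from state s, with t(state IV) = 0. Conditioning on the first picosecond:
t(state I) = 1 + 0.3·t(state I)
Solving: t(state I) = 1.4286.
Expected picoseconds from state I to state IV: 1.4286.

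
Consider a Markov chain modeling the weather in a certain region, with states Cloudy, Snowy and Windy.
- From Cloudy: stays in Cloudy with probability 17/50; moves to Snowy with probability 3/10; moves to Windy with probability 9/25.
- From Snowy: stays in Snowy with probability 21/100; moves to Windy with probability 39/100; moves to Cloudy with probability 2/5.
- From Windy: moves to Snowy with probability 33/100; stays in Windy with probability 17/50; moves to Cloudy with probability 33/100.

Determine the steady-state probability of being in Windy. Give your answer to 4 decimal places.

Let the stationary distribution be π with π = πP and π_1 + π_2 + π_3 = 1.
π_1 = 0.34·π_1 + 0.4·π_2 + 0.33·π_3
π_2 = 0.3·π_1 + 0.21·π_2 + 0.33·π_3
Solving with the normalization constraint gives π = (0.3535, 0.2852, 0.3613).
So the stationary probability of Windy is 0.3613.

0.3613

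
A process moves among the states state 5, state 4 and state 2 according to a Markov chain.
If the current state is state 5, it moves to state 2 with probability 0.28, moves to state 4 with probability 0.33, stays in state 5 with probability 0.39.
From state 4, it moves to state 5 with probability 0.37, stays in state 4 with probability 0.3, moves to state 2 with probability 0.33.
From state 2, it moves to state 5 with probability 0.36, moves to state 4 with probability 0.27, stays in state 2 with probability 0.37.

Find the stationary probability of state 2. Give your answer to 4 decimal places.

Let the stationary distribution be π with π = πP and π_1 + π_2 + π_3 = 1.
π_1 = 0.39·π_1 + 0.37·π_2 + 0.36·π_3
π_2 = 0.33·π_1 + 0.3·π_2 + 0.27·π_3
Solving with the normalization constraint gives π = (0.3742, 0.3015, 0.3243).
So the stationary probability of state 2 is 0.3243.

0.3243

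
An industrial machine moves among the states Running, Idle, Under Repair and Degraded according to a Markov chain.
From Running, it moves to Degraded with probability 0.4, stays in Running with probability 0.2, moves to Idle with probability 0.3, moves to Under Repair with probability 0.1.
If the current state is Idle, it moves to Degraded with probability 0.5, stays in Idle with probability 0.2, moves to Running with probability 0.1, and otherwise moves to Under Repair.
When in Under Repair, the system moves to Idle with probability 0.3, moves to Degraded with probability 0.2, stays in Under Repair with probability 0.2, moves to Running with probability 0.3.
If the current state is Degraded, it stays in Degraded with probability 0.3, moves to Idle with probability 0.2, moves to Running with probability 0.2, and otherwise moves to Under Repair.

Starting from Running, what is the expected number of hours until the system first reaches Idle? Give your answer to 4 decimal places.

Let t(s) be the expected number of hours to first reach Idle from state s, with t(Idle) = 0. Conditioning on the first hour:
t(Running) = 1 + 0.2·t(Running) + 0.1·t(Under Repair) + 0.4·t(Degraded)
t(Under Repair) = 1 + 0.3·t(Running) + 0.2·t(Under Repair) + 0.2·t(Degraded)
t(Degraded) = 1 + 0.2·t(Running) + 0.3·t(Under Repair) + 0.3·t(Degraded)
Solving: t(Running) = 3.7455, t(Under Repair) = 3.6727, t(Degraded) = 4.0727.
Expected hours from Running to Idle: 3.7455.

3.7455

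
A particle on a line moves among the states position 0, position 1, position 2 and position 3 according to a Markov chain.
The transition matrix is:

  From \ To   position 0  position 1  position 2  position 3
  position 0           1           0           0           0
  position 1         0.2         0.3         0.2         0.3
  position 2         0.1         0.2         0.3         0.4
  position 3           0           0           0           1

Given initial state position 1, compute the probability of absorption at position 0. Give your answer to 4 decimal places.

0.3556

Let h(s) be the probability of absorption at position 0 starting from transient state s. Then h(position 0) = 1 and h(position 3) = 0. By first-step analysis:
h(position 1) = 0.2·1 + 0.3·h(position 1) + 0.2·h(position 2) + 0.3·0
h(position 2) = 0.1·1 + 0.2·h(position 1) + 0.3·h(position 2) + 0.4·0
Solving: h(position 1) = 0.3556, h(position 2) = 0.2444.
Starting from position 1, the probability is 0.3556.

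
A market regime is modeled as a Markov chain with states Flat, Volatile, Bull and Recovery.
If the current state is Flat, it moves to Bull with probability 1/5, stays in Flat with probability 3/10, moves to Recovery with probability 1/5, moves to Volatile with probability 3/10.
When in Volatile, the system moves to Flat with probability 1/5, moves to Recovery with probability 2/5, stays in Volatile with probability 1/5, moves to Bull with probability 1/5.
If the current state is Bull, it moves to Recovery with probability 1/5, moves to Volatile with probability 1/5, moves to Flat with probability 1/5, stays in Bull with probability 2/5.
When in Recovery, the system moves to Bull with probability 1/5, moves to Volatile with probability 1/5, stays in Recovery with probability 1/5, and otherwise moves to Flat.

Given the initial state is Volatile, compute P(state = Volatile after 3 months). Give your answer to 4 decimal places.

Propagate the distribution vector 3 months from Volatile.
After 0 months: (0.0000, 1.0000, 0.0000, 0.0000)
After 1 month: (0.2000, 0.2000, 0.2000, 0.4000)
After 2 months: (0.3000, 0.2200, 0.2400, 0.2400)
After 3 months: (0.2780, 0.2300, 0.2480, 0.2440)
P(in Volatile after 3 months) = 0.2300

0.2300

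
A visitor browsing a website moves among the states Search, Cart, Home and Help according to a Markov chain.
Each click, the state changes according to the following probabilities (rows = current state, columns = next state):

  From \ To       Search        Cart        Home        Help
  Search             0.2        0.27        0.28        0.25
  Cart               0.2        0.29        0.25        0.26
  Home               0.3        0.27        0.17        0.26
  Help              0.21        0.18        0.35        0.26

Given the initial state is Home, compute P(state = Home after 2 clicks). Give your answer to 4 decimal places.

0.2714

Propagate the distribution vector 2 clicks from Home.
After 0 clicks: (0.0000, 0.0000, 1.0000, 0.0000)
After 1 click: (0.3000, 0.2700, 0.1700, 0.2600)
After 2 clicks: (0.2196, 0.2520, 0.2714, 0.2570)
P(in Home after 2 clicks) = 0.2714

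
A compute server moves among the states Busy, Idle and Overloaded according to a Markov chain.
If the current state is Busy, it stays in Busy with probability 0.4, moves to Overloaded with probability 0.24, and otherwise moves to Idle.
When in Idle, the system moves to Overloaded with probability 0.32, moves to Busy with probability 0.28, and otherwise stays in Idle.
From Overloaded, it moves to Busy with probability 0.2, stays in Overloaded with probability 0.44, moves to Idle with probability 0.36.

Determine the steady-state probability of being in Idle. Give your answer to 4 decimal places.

Let the stationary distribution be π with π = πP and π_1 + π_2 + π_3 = 1.
π_1 = 0.4·π_1 + 0.28·π_2 + 0.2·π_3
π_2 = 0.36·π_1 + 0.4·π_2 + 0.36·π_3
Solving with the normalization constraint gives π = (0.2875, 0.3750, 0.3375).
So the stationary probability of Idle is 0.3750.

0.3750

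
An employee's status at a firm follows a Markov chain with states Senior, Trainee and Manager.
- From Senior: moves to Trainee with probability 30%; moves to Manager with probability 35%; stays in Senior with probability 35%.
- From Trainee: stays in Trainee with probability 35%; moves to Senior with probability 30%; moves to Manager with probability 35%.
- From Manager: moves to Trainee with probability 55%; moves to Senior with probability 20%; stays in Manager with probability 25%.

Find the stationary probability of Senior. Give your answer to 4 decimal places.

0.2823

Let the stationary distribution be π with π = πP and π_1 + π_2 + π_3 = 1.
π_1 = 0.35·π_1 + 0.3·π_2 + 0.2·π_3
π_2 = 0.3·π_1 + 0.35·π_2 + 0.55·π_3
Solving with the normalization constraint gives π = (0.2823, 0.3995, 0.3182).
So the stationary probability of Senior is 0.2823.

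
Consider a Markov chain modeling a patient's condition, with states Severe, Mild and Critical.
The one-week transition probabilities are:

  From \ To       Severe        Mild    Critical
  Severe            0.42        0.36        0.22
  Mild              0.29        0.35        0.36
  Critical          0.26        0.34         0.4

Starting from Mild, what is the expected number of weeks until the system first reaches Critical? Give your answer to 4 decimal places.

Let t(s) be the expected number of weeks to first reach Critical from state s, with t(Critical) = 0. Conditioning on the first week:
t(Severe) = 1 + 0.42·t(Severe) + 0.36·t(Mild)
t(Mild) = 1 + 0.29·t(Severe) + 0.35·t(Mild)
Solving: t(Severe) = 3.7051, t(Mild) = 3.1915.
Expected weeks from Mild to Critical: 3.1915.

3.1915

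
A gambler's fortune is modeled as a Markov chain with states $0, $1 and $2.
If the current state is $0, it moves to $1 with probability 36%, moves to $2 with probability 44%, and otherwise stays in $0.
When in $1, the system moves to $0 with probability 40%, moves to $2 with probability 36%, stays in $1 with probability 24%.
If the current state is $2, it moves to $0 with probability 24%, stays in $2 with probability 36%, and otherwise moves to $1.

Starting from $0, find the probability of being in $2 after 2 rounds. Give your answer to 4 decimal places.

Sum over the intermediate state after 1 round:
P = P($0→$0)·P($0→$2) + P($0→$1)·P($1→$2) + P($0→$2)·P($2→$2)
  = 0.2×0.44 + 0.36×0.36 + 0.44×0.36
  = 0.0880 + 0.1296 + 0.1584 = 0.3760

0.3760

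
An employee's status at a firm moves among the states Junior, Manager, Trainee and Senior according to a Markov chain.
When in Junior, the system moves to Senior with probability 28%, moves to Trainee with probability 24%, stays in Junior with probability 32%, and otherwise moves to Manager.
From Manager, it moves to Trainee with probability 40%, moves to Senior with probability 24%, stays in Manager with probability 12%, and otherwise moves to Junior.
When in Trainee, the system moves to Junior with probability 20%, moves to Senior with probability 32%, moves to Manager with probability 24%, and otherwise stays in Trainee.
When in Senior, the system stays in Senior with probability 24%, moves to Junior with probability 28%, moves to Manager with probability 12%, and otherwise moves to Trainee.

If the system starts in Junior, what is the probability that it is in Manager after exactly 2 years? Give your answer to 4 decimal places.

Propagate the distribution vector 2 years from Junior.
After 0 years: (1.0000, 0.0000, 0.0000, 0.0000)
After 1 year: (0.3200, 0.1600, 0.2400, 0.2800)
After 2 years: (0.2672, 0.1616, 0.2992, 0.2720)
P(in Manager after 2 years) = 0.1616

0.1616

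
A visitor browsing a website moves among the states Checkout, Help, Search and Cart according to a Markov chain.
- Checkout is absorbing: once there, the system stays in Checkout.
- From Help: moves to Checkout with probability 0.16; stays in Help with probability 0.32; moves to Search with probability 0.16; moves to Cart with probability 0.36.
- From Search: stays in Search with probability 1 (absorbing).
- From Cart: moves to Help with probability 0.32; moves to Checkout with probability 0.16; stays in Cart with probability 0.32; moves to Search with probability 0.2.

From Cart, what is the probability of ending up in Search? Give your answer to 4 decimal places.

Let h(s) be the probability of absorption at Search starting from transient state s. Then h(Search) = 1 and h(Checkout) = 0. By first-step analysis:
h(Help) = 0.16·0 + 0.32·h(Help) + 0.16·1 + 0.36·h(Cart)
h(Cart) = 0.16·0 + 0.32·h(Help) + 0.2·1 + 0.32·h(Cart)
Solving: h(Help) = 0.5207, h(Cart) = 0.5392.
Starting from Cart, the probability is 0.5392.

0.5392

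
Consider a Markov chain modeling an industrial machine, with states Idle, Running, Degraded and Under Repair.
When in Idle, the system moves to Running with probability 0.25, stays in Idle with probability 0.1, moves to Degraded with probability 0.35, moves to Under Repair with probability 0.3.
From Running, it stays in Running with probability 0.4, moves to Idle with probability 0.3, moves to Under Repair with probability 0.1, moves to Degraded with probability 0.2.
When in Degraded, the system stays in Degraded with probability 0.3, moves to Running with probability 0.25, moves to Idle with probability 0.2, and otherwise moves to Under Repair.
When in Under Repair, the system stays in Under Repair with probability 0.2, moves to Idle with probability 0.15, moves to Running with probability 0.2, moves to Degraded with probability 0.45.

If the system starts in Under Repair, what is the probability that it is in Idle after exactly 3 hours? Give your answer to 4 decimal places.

0.1966

Propagate the distribution vector 3 hours from Under Repair.
After 0 hours: (0.0000, 0.0000, 0.0000, 1.0000)
After 1 hour: (0.1500, 0.2000, 0.4500, 0.2000)
After 2 hours: (0.1950, 0.2700, 0.3175, 0.2175)
After 3 hours: (0.1966, 0.2796, 0.3154, 0.2084)
P(in Idle after 3 hours) = 0.1966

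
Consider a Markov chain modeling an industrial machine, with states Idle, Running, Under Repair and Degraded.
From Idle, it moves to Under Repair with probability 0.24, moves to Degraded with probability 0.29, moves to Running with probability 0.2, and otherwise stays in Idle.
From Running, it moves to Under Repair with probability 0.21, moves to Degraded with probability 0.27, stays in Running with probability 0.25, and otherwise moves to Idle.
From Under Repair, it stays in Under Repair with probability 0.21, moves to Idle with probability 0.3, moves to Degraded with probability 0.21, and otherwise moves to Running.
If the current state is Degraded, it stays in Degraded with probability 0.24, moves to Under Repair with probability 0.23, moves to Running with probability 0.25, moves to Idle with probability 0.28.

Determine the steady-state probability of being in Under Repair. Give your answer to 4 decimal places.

0.2235

Let the stationary distribution be π with π = πP and π_1 + π_2 + π_3 + π_4 = 1.
π_1 = 0.27·π_1 + 0.27·π_2 + 0.3·π_3 + 0.28·π_4
π_2 = 0.2·π_1 + 0.25·π_2 + 0.28·π_3 + 0.25·π_4
π_3 = 0.24·π_1 + 0.21·π_2 + 0.21·π_3 + 0.23·π_4
Solving with the normalization constraint gives π = (0.2792, 0.2427, 0.2235, 0.2545).
So the stationary probability of Under Repair is 0.2235.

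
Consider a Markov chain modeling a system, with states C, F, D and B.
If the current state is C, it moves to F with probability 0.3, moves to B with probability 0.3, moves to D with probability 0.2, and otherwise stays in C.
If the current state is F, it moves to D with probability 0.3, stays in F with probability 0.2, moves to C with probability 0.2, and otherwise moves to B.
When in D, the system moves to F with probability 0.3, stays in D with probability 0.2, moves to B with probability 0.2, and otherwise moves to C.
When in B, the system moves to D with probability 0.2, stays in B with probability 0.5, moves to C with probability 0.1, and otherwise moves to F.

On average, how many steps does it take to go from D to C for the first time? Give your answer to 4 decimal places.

Let t(s) be the expected number of steps to first reach C from state s, with t(C) = 0. Conditioning on the first step:
t(F) = 1 + 0.2·t(F) + 0.3·t(D) + 0.3·t(B)
t(D) = 1 + 0.3·t(F) + 0.2·t(D) + 0.2·t(B)
t(B) = 1 + 0.2·t(F) + 0.2·t(D) + 0.5·t(B)
Solving: t(F) = 5.2727, t(D) = 4.7273, t(B) = 6.0000.
Expected steps from D to C: 4.7273.

4.7273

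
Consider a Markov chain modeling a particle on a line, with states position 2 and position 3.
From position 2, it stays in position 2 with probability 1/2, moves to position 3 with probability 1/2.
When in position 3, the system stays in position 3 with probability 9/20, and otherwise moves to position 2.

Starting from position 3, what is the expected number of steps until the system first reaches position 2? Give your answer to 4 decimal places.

1.8182

Let t(s) be the expected number of steps to first reach position 2 from state s, with t(position 2) = 0. Conditioning on the first step:
t(position 3) = 1 + 0.45·t(position 3)
Solving: t(position 3) = 1.8182.
Expected steps from position 3 to position 2: 1.8182.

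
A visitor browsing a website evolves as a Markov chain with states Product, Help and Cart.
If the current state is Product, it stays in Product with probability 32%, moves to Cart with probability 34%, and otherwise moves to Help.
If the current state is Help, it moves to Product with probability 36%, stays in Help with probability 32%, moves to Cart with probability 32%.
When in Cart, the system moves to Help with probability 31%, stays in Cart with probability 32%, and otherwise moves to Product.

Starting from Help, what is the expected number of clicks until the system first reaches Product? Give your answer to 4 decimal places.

Let t(s) be the expected number of clicks to first reach Product from state s, with t(Product) = 0. Conditioning on the first click:
t(Help) = 1 + 0.32·t(Help) + 0.32·t(Cart)
t(Cart) = 1 + 0.31·t(Help) + 0.32·t(Cart)
Solving: t(Help) = 2.7533, t(Cart) = 2.7258.
Expected clicks from Help to Product: 2.7533.

2.7533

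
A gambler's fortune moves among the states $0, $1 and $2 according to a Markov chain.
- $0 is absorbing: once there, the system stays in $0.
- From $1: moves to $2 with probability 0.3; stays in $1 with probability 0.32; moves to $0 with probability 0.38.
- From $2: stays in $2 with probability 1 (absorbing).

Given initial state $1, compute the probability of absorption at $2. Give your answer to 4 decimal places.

0.4412

Let h(s) be the probability of absorption at $2 starting from transient state s. Then h($2) = 1 and h($0) = 0. By first-step analysis:
h($1) = 0.38·0 + 0.32·h($1) + 0.3·1
Solving: h($1) = 0.4412.
Starting from $1, the probability is 0.4412.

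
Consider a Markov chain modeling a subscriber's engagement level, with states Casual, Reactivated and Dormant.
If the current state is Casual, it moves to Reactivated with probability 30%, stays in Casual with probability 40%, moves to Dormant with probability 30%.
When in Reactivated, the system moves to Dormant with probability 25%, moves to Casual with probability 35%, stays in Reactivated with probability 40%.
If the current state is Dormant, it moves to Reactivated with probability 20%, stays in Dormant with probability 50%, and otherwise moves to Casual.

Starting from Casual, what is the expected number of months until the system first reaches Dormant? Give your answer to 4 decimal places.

Let t(s) be the expected number of months to first reach Dormant from state s, with t(Dormant) = 0. Conditioning on the first month:
t(Casual) = 1 + 0.4·t(Casual) + 0.3·t(Reactivated)
t(Reactivated) = 1 + 0.35·t(Casual) + 0.4·t(Reactivated)
Solving: t(Casual) = 3.5294, t(Reactivated) = 3.7255.
Expected months from Casual to Dormant: 3.5294.

3.5294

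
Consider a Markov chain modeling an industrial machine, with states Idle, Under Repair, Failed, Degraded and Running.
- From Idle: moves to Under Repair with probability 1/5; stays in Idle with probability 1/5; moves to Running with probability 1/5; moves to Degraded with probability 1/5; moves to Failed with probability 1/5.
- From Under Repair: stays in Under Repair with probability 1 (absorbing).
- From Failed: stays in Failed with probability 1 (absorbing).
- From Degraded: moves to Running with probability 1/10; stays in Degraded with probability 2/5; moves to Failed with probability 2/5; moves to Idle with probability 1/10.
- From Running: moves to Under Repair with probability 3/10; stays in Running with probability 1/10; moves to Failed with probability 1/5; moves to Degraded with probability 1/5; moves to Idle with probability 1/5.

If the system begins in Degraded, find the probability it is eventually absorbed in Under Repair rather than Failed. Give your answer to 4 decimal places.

0.1421

Let h(s) be the probability of absorption at Under Repair starting from transient state s. Then h(Under Repair) = 1 and h(Failed) = 0. By first-step analysis:
h(Idle) = 0.2·h(Idle) + 0.2·1 + 0.2·0 + 0.2·h(Degraded) + 0.2·h(Running)
h(Degraded) = 0.1·h(Idle) + 0.4·0 + 0.4·h(Degraded) + 0.1·h(Running)
h(Running) = 0.2·h(Idle) + 0.3·1 + 0.2·0 + 0.2·h(Degraded) + 0.1·h(Running)
Solving: h(Idle) = 0.3989, h(Degraded) = 0.1421, h(Running) = 0.4536.
Starting from Degraded, the probability is 0.1421.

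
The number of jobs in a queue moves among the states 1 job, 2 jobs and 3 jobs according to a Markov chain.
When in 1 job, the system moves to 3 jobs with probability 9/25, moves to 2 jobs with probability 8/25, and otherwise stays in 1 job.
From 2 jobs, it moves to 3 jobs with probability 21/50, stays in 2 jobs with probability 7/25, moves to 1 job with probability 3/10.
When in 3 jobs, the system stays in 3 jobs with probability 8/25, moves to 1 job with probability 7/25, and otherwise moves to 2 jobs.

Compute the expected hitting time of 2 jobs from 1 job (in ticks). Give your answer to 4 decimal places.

Let t(s) be the expected number of ticks to first reach 2 jobs from state s, with t(2 jobs) = 0. Conditioning on the first tick:
t(1 job) = 1 + 0.32·t(1 job) + 0.36·t(3 jobs)
t(3 jobs) = 1 + 0.28·t(1 job) + 0.32·t(3 jobs)
Solving: t(1 job) = 2.8761, t(3 jobs) = 2.6549.
Expected ticks from 1 job to 2 jobs: 2.8761.

2.8761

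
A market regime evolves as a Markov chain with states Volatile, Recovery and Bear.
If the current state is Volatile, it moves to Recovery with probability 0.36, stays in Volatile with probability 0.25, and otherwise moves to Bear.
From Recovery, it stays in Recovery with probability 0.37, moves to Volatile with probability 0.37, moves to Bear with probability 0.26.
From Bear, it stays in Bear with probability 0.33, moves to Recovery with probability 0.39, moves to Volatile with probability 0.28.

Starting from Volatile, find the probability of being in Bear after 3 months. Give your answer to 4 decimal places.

0.3220

Propagate the distribution vector 3 months from Volatile.
After 0 months: (1.0000, 0.0000, 0.0000)
After 1 month: (0.2500, 0.3600, 0.3900)
After 2 months: (0.3049, 0.3753, 0.3198)
After 3 months: (0.3046, 0.3733, 0.3220)
P(in Bear after 3 months) = 0.3220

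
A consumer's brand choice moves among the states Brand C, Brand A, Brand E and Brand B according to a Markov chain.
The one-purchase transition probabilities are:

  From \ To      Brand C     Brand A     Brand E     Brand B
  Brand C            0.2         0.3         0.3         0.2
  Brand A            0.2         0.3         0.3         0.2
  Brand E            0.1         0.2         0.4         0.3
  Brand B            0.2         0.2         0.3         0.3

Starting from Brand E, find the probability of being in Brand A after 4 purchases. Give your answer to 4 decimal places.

0.2405

Propagate the distribution vector 4 purchases from Brand E.
After 0 purchases: (0.0000, 0.0000, 1.0000, 0.0000)
After 1 purchase: (0.1000, 0.2000, 0.4000, 0.3000)
After 2 purchases: (0.1600, 0.2300, 0.3400, 0.2700)
After 3 purchases: (0.1660, 0.2390, 0.3340, 0.2610)
After 4 purchases: (0.1666, 0.2405, 0.3334, 0.2595)
P(in Brand A after 4 purchases) = 0.2405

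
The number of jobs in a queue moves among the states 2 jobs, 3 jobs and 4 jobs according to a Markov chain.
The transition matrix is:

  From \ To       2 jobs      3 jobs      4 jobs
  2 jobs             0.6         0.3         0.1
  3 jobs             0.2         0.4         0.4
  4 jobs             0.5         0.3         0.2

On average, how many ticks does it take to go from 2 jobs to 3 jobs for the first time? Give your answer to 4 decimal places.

Let t(s) be the expected number of ticks to first reach 3 jobs from state s, with t(3 jobs) = 0. Conditioning on the first tick:
t(2 jobs) = 1 + 0.6·t(2 jobs) + 0.1·t(4 jobs)
t(4 jobs) = 1 + 0.5·t(2 jobs) + 0.2·t(4 jobs)
Solving: t(2 jobs) = 3.3333, t(4 jobs) = 3.3333.
Expected ticks from 2 jobs to 3 jobs: 3.3333.

3.3333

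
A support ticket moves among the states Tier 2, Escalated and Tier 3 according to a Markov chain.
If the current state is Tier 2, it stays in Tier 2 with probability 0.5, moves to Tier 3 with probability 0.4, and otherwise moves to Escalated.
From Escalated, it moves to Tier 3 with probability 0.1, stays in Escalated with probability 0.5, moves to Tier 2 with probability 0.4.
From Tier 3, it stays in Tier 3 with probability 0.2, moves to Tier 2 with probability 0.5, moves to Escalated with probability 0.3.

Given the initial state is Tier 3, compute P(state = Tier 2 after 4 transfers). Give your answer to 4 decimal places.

Propagate the distribution vector 4 transfers from Tier 3.
After 0 transfers: (0.0000, 0.0000, 1.0000)
After 1 transfer: (0.5000, 0.3000, 0.2000)
After 2 transfers: (0.4700, 0.2600, 0.2700)
After 3 transfers: (0.4740, 0.2580, 0.2680)
After 4 transfers: (0.4742, 0.2568, 0.2690)
P(in Tier 2 after 4 transfers) = 0.4742

0.4742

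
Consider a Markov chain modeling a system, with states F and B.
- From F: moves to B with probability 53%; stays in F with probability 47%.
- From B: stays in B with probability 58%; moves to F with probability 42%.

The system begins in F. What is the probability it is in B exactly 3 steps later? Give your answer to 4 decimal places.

0.5578

Propagate the distribution vector 3 steps from F.
After 0 steps: (1.0000, 0.0000)
After 1 step: (0.4700, 0.5300)
After 2 steps: (0.4435, 0.5565)
After 3 steps: (0.4422, 0.5578)
P(in B after 3 steps) = 0.5578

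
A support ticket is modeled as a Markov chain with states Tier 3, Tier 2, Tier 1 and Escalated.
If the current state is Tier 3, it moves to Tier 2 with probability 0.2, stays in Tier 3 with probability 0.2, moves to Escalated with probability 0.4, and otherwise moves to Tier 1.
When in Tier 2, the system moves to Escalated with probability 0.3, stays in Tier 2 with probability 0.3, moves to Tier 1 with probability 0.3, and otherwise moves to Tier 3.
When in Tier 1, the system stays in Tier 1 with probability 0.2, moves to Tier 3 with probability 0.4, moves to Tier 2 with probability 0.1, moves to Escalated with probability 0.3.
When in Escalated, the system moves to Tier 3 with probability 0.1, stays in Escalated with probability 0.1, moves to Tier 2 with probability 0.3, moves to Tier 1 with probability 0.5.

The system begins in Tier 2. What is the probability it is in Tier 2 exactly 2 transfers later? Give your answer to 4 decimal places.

0.2300

Propagate the distribution vector 2 transfers from Tier 2.
After 0 transfers: (0.0000, 1.0000, 0.0000, 0.0000)
After 1 transfer: (0.1000, 0.3000, 0.3000, 0.3000)
After 2 transfers: (0.2000, 0.2300, 0.3200, 0.2500)
P(in Tier 2 after 2 transfers) = 0.2300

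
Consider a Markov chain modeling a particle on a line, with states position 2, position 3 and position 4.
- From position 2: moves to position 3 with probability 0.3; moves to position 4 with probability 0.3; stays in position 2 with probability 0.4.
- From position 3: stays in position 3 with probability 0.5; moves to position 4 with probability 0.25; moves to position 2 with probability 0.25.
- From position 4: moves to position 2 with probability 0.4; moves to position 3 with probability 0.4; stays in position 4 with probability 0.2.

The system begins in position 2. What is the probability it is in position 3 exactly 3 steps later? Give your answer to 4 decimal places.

Propagate the distribution vector 3 steps from position 2.
After 0 steps: (1.0000, 0.0000, 0.0000)
After 1 step: (0.4000, 0.3000, 0.3000)
After 2 steps: (0.3550, 0.3900, 0.2550)
After 3 steps: (0.3415, 0.4035, 0.2550)
P(in position 3 after 3 steps) = 0.4035

0.4035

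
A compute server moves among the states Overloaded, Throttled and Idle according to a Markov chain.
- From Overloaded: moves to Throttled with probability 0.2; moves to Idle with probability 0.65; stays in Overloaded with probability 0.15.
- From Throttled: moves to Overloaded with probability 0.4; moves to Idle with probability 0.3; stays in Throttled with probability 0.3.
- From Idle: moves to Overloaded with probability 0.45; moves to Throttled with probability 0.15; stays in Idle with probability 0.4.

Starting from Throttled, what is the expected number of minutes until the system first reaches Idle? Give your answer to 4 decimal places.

Let t(s) be the expected number of minutes to first reach Idle from state s, with t(Idle) = 0. Conditioning on the first minute:
t(Overloaded) = 1 + 0.15·t(Overloaded) + 0.2·t(Throttled)
t(Throttled) = 1 + 0.4·t(Overloaded) + 0.3·t(Throttled)
Solving: t(Overloaded) = 1.7476, t(Throttled) = 2.4272.
Expected minutes from Throttled to Idle: 2.4272.

2.4272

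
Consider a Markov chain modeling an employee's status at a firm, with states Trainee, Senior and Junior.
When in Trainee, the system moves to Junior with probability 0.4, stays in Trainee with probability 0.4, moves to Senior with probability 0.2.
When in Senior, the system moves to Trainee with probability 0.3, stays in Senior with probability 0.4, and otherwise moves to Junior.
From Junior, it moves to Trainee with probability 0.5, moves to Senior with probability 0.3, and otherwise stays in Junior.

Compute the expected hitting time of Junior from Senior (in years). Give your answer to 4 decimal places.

Let t(s) be the expected number of years to first reach Junior from state s, with t(Junior) = 0. Conditioning on the first year:
t(Trainee) = 1 + 0.4·t(Trainee) + 0.2·t(Senior)
t(Senior) = 1 + 0.3·t(Trainee) + 0.4·t(Senior)
Solving: t(Trainee) = 2.6667, t(Senior) = 3.0000.
Expected years from Senior to Junior: 3.0000.

3.0000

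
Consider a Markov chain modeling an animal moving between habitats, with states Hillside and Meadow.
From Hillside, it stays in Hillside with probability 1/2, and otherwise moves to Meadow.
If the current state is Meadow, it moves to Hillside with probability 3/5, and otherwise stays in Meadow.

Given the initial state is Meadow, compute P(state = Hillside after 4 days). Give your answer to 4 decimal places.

0.5454

Propagate the distribution vector 4 days from Meadow.
After 0 days: (0.0000, 1.0000)
After 1 day: (0.6000, 0.4000)
After 2 days: (0.5400, 0.4600)
After 3 days: (0.5460, 0.4540)
After 4 days: (0.5454, 0.4546)
P(in Hillside after 4 days) = 0.5454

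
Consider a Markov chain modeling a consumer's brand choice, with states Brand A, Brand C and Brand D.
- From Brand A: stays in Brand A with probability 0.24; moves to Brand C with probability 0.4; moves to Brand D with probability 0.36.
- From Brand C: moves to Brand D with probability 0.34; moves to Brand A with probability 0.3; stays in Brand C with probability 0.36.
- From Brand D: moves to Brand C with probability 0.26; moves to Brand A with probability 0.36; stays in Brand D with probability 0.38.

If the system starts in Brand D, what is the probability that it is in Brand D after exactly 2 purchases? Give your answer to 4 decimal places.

Sum over the intermediate state after 1 purchase:
P = P(Brand D→Brand A)·P(Brand A→Brand D) + P(Brand D→Brand C)·P(Brand C→Brand D) + P(Brand D→Brand D)·P(Brand D→Brand D)
  = 0.36×0.36 + 0.26×0.34 + 0.38×0.38
  = 0.1296 + 0.0884 + 0.1444 = 0.3624

0.3624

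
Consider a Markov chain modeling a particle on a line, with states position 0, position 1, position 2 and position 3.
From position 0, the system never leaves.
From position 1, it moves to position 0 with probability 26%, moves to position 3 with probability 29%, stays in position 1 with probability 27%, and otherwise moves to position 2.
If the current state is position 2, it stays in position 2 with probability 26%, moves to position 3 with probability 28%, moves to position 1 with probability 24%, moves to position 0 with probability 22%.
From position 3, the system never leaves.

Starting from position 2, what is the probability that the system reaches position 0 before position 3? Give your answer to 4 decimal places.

0.4487

Let h(s) be the probability of absorption at position 0 starting from transient state s. Then h(position 0) = 1 and h(position 3) = 0. By first-step analysis:
h(position 1) = 0.26·1 + 0.27·h(position 1) + 0.18·h(position 2) + 0.29·0
h(position 2) = 0.22·1 + 0.24·h(position 1) + 0.26·h(position 2) + 0.28·0
Solving: h(position 1) = 0.4668, h(position 2) = 0.4487.
Starting from position 2, the probability is 0.4487.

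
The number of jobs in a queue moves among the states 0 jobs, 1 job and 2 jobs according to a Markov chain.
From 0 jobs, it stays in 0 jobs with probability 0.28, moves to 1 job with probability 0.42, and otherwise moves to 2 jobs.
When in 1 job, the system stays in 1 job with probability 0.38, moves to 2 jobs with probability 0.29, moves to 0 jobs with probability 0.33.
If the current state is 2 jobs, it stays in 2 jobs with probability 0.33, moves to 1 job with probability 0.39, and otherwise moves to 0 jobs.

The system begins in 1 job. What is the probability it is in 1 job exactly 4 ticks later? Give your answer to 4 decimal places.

Propagate the distribution vector 4 ticks from 1 job.
After 0 ticks: (0.0000, 1.0000, 0.0000)
After 1 tick: (0.3300, 0.3800, 0.2900)
After 2 ticks: (0.2990, 0.3961, 0.3049)
After 3 ticks: (0.2998, 0.3950, 0.3052)
After 4 ticks: (0.2998, 0.3950, 0.3052)
P(in 1 job after 4 ticks) = 0.3950

0.3950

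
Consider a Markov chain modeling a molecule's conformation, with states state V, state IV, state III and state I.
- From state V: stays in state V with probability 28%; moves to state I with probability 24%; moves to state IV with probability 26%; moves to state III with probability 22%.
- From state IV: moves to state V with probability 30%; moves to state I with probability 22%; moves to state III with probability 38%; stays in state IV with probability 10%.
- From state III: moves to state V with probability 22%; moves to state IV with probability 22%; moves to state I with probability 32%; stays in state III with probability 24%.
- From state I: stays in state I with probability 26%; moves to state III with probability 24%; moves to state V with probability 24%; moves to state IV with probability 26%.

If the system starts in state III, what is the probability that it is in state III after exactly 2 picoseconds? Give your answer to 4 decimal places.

0.2664

Propagate the distribution vector 2 picoseconds from state III.
After 0 picoseconds: (0.0000, 0.0000, 1.0000, 0.0000)
After 1 picosecond: (0.2200, 0.2200, 0.2400, 0.3200)
After 2 picoseconds: (0.2572, 0.2152, 0.2664, 0.2612)
P(in state III after 2 picoseconds) = 0.2664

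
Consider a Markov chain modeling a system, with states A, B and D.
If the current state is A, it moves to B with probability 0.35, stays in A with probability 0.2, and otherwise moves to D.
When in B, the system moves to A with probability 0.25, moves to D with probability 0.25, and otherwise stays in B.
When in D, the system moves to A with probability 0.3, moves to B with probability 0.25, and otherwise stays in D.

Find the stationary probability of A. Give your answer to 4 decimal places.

Let the stationary distribution be π with π = πP and π_1 + π_2 + π_3 = 1.
π_1 = 0.2·π_1 + 0.25·π_2 + 0.3·π_3
π_2 = 0.35·π_1 + 0.5·π_2 + 0.25·π_3
Solving with the normalization constraint gives π = (0.2560, 0.3675, 0.3765).
So the stationary probability of A is 0.2560.

0.2560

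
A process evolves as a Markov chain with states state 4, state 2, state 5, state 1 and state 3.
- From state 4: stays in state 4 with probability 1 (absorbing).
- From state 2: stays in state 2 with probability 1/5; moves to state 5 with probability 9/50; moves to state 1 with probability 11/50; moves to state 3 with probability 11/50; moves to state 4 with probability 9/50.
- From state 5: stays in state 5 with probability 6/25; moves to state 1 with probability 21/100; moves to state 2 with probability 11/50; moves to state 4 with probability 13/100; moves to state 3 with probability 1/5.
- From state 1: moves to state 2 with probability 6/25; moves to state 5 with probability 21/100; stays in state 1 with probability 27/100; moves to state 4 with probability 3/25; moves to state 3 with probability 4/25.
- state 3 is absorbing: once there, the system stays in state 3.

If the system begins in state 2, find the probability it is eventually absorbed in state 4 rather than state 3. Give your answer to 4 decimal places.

Let h(s) be the probability of absorption at state 4 starting from transient state s. Then h(state 4) = 1 and h(state 3) = 0. By first-step analysis:
h(state 2) = 0.18·1 + 0.2·h(state 2) + 0.18·h(state 5) + 0.22·h(state 1) + 0.22·0
h(state 5) = 0.13·1 + 0.22·h(state 2) + 0.24·h(state 5) + 0.21·h(state 1) + 0.2·0
h(state 1) = 0.12·1 + 0.24·h(state 2) + 0.21·h(state 5) + 0.27·h(state 1) + 0.16·0
Solving: h(state 2) = 0.4359, h(state 5) = 0.4153, h(state 1) = 0.4272.
Starting from state 2, the probability is 0.4359.

0.4359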